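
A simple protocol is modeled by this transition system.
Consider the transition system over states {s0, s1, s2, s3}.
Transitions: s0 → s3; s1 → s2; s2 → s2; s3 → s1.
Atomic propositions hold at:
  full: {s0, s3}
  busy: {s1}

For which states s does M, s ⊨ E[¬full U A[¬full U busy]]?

{s1}

Sat(¬full) = {s1, s2}
A[¬full U busy]: least fixpoint, start Z0 = Sat(busy) = {s1}, add states in Sat(¬full) with every successor in Z. Already a fixed point.
Sat(A[¬full U busy]) = {s1}
E[¬full U A[¬full U busy]]: least fixpoint, start Z0 = Sat(A[¬full U busy]) = {s1}, add states in Sat(¬full) with some successor in Z. Already a fixed point.
Sat(E[¬full U A[¬full U busy]]) = {s1}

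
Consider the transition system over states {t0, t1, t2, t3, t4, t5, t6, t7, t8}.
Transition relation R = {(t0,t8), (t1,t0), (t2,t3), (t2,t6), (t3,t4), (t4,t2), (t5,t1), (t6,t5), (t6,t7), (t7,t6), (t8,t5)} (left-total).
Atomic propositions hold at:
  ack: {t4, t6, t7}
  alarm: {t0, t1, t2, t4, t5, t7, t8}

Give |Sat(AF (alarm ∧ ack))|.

Sat(alarm ∧ ack) = {t4, t7}
AF (alarm ∧ ack): least fixpoint, start Z0 = {t4, t7}, add states with every successor in Z. Z1 = {t3, t4, t7}; fixed.
Sat(AF (alarm ∧ ack)) = {t3, t4, t7}
|Sat(AF (alarm ∧ ack))| = |{t3, t4, t7}| = 3.

3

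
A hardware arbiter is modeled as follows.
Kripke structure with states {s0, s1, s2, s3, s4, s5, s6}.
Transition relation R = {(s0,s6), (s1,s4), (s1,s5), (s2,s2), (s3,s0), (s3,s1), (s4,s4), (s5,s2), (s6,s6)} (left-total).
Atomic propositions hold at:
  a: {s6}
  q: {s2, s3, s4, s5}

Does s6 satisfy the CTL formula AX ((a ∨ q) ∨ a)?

Yes

Sat(a ∨ q) = {s2, s3, s4, s5, s6}
Sat((a ∨ q) ∨ a) = {s2, s3, s4, s5, s6}
Sat(AX ((a ∨ q) ∨ a)) = {s : every successor in {s2, s3, s4, s5, s6}} = {s0, s1, s2, s4, s5, s6}
s6 ∈ Sat(AX ((a ∨ q) ∨ a)) = {s0, s1, s2, s4, s5, s6}, so the formula holds at s6.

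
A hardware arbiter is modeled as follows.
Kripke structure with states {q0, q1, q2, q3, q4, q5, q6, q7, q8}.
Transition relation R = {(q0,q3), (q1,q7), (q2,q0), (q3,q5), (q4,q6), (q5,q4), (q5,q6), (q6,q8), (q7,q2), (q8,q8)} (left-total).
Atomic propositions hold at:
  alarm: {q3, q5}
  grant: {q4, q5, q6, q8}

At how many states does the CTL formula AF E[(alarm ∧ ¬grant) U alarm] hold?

Sat(¬grant) = {q0, q1, q2, q3, q7}
Sat(alarm ∧ ¬grant) = {q3}
E[(alarm ∧ ¬grant) U alarm]: least fixpoint, start Z0 = Sat(alarm) = {q3, q5}, add states in Sat(alarm ∧ ¬grant) with some successor in Z. Already a fixed point.
Sat(E[(alarm ∧ ¬grant) U alarm]) = {q3, q5}
AF E[(alarm ∧ ¬grant) U alarm]: least fixpoint, start Z0 = {q3, q5}, add states with every successor in Z. Z1 = {q0, q3, q5}; Z2 = {q0, q2, q3, q5}; Z3 = {q0, q2, q3, q5, q7}; Z4 = {q0, q1, q2, q3, q5, q7}; fixed.
Sat(AF E[(alarm ∧ ¬grant) U alarm]) = {q0, q1, q2, q3, q5, q7}
|Sat(AF E[(alarm ∧ ¬grant) U alarm])| = |{q0, q1, q2, q3, q5, q7}| = 6.

6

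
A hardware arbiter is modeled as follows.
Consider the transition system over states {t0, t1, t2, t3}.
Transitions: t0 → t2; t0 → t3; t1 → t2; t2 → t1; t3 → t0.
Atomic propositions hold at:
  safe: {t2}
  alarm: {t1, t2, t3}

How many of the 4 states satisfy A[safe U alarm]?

A[safe U alarm]: least fixpoint, start Z0 = Sat(alarm) = {t1, t2, t3}, add states in Sat(safe) with every successor in Z. Already a fixed point.
Sat(A[safe U alarm]) = {t1, t2, t3}
|Sat(A[safe U alarm])| = |{t1, t2, t3}| = 3.

3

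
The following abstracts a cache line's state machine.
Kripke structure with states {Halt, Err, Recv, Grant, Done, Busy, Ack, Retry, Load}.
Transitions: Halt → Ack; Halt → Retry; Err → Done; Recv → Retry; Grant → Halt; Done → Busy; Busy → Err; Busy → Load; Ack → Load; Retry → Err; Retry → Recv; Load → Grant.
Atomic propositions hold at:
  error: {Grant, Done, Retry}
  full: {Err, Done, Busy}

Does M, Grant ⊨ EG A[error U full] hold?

A[error U full]: least fixpoint, start Z0 = Sat(full) = {Err, Done, Busy}, add states in Sat(error) with every successor in Z. Already a fixed point.
Sat(A[error U full]) = {Err, Done, Busy}
EG A[error U full]: greatest fixpoint, start Z0 = {Err, Done, Busy}, keep only states in Sat with some successor in Z. Already a fixed point.
Sat(EG A[error U full]) = {Err, Done, Busy}
Grant ∉ Sat(EG A[error U full]) = {Err, Done, Busy}, so the formula does not hold at Grant.

No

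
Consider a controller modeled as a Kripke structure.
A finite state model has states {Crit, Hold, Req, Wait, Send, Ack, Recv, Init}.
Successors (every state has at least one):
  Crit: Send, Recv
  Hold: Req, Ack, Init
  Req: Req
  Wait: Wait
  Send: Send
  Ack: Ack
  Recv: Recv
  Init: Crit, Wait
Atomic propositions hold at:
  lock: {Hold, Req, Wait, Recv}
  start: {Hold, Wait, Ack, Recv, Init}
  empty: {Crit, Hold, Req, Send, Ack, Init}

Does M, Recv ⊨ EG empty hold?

EG empty: greatest fixpoint, start Z0 = {Crit, Hold, Req, Send, Ack, Init}, keep only states in Sat with some successor in Z. Already a fixed point.
Sat(EG empty) = {Crit, Hold, Req, Send, Ack, Init}
Recv ∉ Sat(EG empty) = {Crit, Hold, Req, Send, Ack, Init}, so the formula does not hold at Recv.

No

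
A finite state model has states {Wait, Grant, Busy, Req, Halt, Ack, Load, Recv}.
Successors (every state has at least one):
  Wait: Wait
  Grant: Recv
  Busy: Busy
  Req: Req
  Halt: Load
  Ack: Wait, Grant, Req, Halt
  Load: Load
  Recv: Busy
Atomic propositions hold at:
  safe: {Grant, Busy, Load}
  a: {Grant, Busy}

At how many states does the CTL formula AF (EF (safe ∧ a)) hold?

Sat(safe ∧ a) = {Grant, Busy}
EF (safe ∧ a): least fixpoint, start Z0 = {Grant, Busy}, add states with some successor in Z. Z1 = {Grant, Busy, Ack, Recv}; fixed.
Sat(EF (safe ∧ a)) = {Grant, Busy, Ack, Recv}
AF (EF (safe ∧ a)): least fixpoint, start Z0 = {Grant, Busy, Ack, Recv}, add states with every successor in Z. Already a fixed point.
Sat(AF (EF (safe ∧ a))) = {Grant, Busy, Ack, Recv}
|Sat(AF (EF (safe ∧ a)))| = |{Grant, Busy, Ack, Recv}| = 4.

4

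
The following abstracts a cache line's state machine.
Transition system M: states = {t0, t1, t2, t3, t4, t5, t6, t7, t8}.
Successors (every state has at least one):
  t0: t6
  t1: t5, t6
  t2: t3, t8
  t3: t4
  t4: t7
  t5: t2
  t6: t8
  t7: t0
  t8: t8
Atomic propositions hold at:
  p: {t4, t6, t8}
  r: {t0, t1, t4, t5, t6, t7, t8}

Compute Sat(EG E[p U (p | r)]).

Sat(p | r) = {t0, t1, t4, t5, t6, t7, t8}
E[p U (p | r)]: least fixpoint, start Z0 = Sat((p | r)) = {t0, t1, t4, t5, t6, t7, t8}, add states in Sat(p) with some successor in Z. Already a fixed point.
Sat(E[p U (p | r)]) = {t0, t1, t4, t5, t6, t7, t8}
EG E[p U (p | r)]: greatest fixpoint, start Z0 = {t0, t1, t4, t5, t6, t7, t8}, keep only states in Sat with some successor in Z. Z1 = {t0, t1, t4, t6, t7, t8}; fixed.
Sat(EG E[p U (p | r)]) = {t0, t1, t4, t6, t7, t8}

{t0, t1, t4, t6, t7, t8}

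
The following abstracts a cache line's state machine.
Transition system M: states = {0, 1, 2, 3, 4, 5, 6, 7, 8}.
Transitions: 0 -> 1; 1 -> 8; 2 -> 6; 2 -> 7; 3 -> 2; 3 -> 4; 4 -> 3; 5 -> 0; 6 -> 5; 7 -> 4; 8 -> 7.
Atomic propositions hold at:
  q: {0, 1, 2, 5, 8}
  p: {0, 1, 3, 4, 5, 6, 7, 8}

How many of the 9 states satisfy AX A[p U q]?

A[p U q]: least fixpoint, start Z0 = Sat(q) = {0, 1, 2, 5, 8}, add states in Sat(p) with every successor in Z. Z1 = {0, 1, 2, 5, 6, 8}; fixed.
Sat(A[p U q]) = {0, 1, 2, 5, 6, 8}
Sat(AX A[p U q]) = {s : every successor in {0, 1, 2, 5, 6, 8}} = {0, 1, 5, 6}
|Sat(AX A[p U q])| = |{0, 1, 5, 6}| = 4.

4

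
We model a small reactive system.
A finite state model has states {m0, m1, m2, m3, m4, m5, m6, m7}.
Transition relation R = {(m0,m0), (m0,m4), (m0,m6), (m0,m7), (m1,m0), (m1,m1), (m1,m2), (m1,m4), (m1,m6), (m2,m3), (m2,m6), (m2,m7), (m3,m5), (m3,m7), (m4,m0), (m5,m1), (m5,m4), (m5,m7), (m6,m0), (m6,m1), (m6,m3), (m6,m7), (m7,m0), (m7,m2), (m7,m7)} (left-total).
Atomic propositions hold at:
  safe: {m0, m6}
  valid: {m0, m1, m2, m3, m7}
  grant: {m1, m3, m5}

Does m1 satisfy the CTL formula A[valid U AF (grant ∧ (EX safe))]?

Yes

Sat(EX safe) = {s : some successor in {m0, m6}} = {m0, m1, m2, m4, m6, m7}
Sat(grant ∧ (EX safe)) = {m1}
AF (grant ∧ (EX safe)): least fixpoint, start Z0 = {m1}, add states with every successor in Z. Already a fixed point.
Sat(AF (grant ∧ (EX safe))) = {m1}
A[valid U AF (grant ∧ (EX safe))]: least fixpoint, start Z0 = Sat(AF (grant ∧ (EX safe))) = {m1}, add states in Sat(valid) with every successor in Z. Already a fixed point.
Sat(A[valid U AF (grant ∧ (EX safe))]) = {m1}
m1 ∈ Sat(A[valid U AF (grant ∧ (EX safe))]) = {m1}, so the formula holds at m1.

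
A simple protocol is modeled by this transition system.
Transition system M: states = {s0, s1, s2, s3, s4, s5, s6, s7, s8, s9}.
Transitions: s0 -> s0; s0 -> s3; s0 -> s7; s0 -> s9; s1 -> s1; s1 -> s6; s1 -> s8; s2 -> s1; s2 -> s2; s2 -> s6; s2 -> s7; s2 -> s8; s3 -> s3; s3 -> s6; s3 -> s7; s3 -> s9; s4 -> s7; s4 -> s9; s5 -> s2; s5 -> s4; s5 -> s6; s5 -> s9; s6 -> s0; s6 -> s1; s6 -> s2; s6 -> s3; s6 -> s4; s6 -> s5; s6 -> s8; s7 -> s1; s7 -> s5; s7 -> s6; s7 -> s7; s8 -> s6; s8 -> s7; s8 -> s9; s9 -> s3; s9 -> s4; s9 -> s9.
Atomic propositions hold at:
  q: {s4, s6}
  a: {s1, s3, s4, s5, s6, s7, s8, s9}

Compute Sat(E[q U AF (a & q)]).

Sat(a & q) = {s4, s6}
AF (a & q): least fixpoint, start Z0 = {s4, s6}, add states with every successor in Z. Already a fixed point.
Sat(AF (a & q)) = {s4, s6}
E[q U AF (a & q)]: least fixpoint, start Z0 = Sat(AF (a & q)) = {s4, s6}, add states in Sat(q) with some successor in Z. Already a fixed point.
Sat(E[q U AF (a & q)]) = {s4, s6}

{s4, s6}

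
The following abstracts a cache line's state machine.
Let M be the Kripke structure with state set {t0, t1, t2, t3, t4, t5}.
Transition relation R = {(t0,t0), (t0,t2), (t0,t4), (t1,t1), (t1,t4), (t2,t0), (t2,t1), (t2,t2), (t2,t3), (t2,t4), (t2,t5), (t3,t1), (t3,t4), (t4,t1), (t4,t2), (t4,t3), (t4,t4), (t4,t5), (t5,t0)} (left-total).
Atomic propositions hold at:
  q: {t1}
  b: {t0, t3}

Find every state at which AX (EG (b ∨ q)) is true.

{t5}

Sat(b ∨ q) = {t0, t1, t3}
EG (b ∨ q): greatest fixpoint, start Z0 = {t0, t1, t3}, keep only states in Sat with some successor in Z. Already a fixed point.
Sat(EG (b ∨ q)) = {t0, t1, t3}
Sat(AX (EG (b ∨ q))) = {s : every successor in {t0, t1, t3}} = {t5}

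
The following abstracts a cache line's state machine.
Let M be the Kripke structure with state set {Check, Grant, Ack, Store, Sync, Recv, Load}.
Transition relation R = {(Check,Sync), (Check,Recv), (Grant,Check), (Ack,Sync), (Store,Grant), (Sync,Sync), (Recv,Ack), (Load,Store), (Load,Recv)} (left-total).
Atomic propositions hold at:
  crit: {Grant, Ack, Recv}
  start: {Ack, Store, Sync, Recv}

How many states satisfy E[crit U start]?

E[crit U start]: least fixpoint, start Z0 = Sat(start) = {Ack, Store, Sync, Recv}, add states in Sat(crit) with some successor in Z. Already a fixed point.
Sat(E[crit U start]) = {Ack, Store, Sync, Recv}
|Sat(E[crit U start])| = |{Ack, Store, Sync, Recv}| = 4.

4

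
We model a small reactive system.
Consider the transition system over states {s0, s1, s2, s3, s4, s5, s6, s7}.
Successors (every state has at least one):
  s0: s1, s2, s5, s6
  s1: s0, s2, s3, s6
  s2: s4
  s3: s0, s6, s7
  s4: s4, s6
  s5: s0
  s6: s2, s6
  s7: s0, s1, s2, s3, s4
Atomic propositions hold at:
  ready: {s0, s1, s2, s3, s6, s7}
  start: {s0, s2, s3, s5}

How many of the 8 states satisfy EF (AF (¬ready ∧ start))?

Sat(¬ready) = {s4, s5}
Sat(¬ready ∧ start) = {s5}
AF (¬ready ∧ start): least fixpoint, start Z0 = {s5}, add states with every successor in Z. Already a fixed point.
Sat(AF (¬ready ∧ start)) = {s5}
EF (AF (¬ready ∧ start)): least fixpoint, start Z0 = {s5}, add states with some successor in Z. Z1 = {s0, s5}; Z2 = {s0, s1, s3, s5, s7}; fixed.
Sat(EF (AF (¬ready ∧ start))) = {s0, s1, s3, s5, s7}
|Sat(EF (AF (¬ready ∧ start)))| = |{s0, s1, s3, s5, s7}| = 5.

5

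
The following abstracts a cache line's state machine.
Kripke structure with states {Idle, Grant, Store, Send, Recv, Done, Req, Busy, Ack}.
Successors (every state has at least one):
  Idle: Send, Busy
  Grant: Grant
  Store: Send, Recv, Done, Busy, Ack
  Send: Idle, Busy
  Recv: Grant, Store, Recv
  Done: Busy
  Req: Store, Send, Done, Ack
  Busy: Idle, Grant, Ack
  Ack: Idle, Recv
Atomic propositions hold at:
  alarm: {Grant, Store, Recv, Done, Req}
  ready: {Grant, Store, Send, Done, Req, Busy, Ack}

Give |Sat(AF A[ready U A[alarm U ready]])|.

8

A[alarm U ready]: least fixpoint, start Z0 = Sat(ready) = {Grant, Store, Send, Done, Req, Busy, Ack}, add states in Sat(alarm) with every successor in Z. Already a fixed point.
Sat(A[alarm U ready]) = {Grant, Store, Send, Done, Req, Busy, Ack}
A[ready U A[alarm U ready]]: least fixpoint, start Z0 = Sat(A[alarm U ready]) = {Grant, Store, Send, Done, Req, Busy, Ack}, add states in Sat(ready) with every successor in Z. Already a fixed point.
Sat(A[ready U A[alarm U ready]]) = {Grant, Store, Send, Done, Req, Busy, Ack}
AF A[ready U A[alarm U ready]]: least fixpoint, start Z0 = {Grant, Store, Send, Done, Req, Busy, Ack}, add states with every successor in Z. Z1 = {Idle, Grant, Store, Send, Done, Req, Busy, Ack}; fixed.
Sat(AF A[ready U A[alarm U ready]]) = {Idle, Grant, Store, Send, Done, Req, Busy, Ack}
|Sat(AF A[ready U A[alarm U ready]])| = |{Idle, Grant, Store, Send, Done, Req, Busy, Ack}| = 8.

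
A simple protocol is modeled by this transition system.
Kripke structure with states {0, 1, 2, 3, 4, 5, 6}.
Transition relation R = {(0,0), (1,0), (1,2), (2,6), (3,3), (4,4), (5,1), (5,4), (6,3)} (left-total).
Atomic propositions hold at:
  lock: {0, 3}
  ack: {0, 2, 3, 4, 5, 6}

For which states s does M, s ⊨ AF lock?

{0, 1, 2, 3, 6}

AF lock: least fixpoint, start Z0 = {0, 3}, add states with every successor in Z. Z1 = {0, 3, 6}; Z2 = {0, 2, 3, 6}; Z3 = {0, 1, 2, 3, 6}; fixed.
Sat(AF lock) = {0, 1, 2, 3, 6}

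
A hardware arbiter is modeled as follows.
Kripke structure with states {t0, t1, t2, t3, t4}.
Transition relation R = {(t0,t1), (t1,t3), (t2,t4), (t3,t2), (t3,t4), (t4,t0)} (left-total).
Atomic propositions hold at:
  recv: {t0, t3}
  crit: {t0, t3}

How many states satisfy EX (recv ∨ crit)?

2

Sat(recv ∨ crit) = {t0, t3}
Sat(EX (recv ∨ crit)) = {s : some successor in {t0, t3}} = {t1, t4}
|Sat(EX (recv ∨ crit))| = |{t1, t4}| = 2.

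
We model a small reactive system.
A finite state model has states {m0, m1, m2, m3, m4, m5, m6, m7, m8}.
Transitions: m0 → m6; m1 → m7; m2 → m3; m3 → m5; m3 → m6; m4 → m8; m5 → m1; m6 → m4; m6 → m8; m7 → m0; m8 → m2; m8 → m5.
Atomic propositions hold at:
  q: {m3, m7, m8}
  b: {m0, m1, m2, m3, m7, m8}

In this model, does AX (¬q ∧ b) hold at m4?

Sat(¬q) = {m0, m1, m2, m4, m5, m6}
Sat(¬q ∧ b) = {m0, m1, m2}
Sat(AX (¬q ∧ b)) = {s : every successor in {m0, m1, m2}} = {m5, m7}
m4 ∉ Sat(AX (¬q ∧ b)) = {m5, m7}, so the formula does not hold at m4.

No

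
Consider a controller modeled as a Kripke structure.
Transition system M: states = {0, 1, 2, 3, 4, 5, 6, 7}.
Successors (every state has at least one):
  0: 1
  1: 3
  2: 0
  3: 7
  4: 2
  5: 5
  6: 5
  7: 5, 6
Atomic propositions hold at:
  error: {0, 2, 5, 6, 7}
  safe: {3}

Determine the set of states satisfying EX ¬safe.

Sat(¬safe) = {0, 1, 2, 4, 5, 6, 7}
Sat(EX ¬safe) = {s : some successor in {0, 1, 2, 4, 5, 6, 7}} = {0, 2, 3, 4, 5, 6, 7}

{0, 2, 3, 4, 5, 6, 7}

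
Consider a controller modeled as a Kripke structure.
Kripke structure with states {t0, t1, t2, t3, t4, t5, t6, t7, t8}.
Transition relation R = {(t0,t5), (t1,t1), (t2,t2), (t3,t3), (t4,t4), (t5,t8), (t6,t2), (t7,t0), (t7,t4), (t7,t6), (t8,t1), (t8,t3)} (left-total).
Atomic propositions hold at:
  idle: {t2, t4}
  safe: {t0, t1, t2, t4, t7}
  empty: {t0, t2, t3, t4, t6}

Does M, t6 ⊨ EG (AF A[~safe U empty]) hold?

Yes

Sat(~safe) = {t3, t5, t6, t8}
A[~safe U empty]: least fixpoint, start Z0 = Sat(empty) = {t0, t2, t3, t4, t6}, add states in Sat(~safe) with every successor in Z. Already a fixed point.
Sat(A[~safe U empty]) = {t0, t2, t3, t4, t6}
AF A[~safe U empty]: least fixpoint, start Z0 = {t0, t2, t3, t4, t6}, add states with every successor in Z. Z1 = {t0, t2, t3, t4, t6, t7}; fixed.
Sat(AF A[~safe U empty]) = {t0, t2, t3, t4, t6, t7}
EG (AF A[~safe U empty]): greatest fixpoint, start Z0 = {t0, t2, t3, t4, t6, t7}, keep only states in Sat with some successor in Z. Z1 = {t2, t3, t4, t6, t7}; fixed.
Sat(EG (AF A[~safe U empty])) = {t2, t3, t4, t6, t7}
t6 ∈ Sat(EG (AF A[~safe U empty])) = {t2, t3, t4, t6, t7}, so the formula holds at t6.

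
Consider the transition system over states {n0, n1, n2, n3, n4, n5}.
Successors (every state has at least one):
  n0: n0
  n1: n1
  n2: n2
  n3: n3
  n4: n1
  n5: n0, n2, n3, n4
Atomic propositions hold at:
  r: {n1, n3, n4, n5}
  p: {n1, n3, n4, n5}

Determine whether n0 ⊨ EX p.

Sat(EX p) = {s : some successor in {n1, n3, n4, n5}} = {n1, n3, n4, n5}
n0 ∉ Sat(EX p) = {n1, n3, n4, n5}, so the formula does not hold at n0.

No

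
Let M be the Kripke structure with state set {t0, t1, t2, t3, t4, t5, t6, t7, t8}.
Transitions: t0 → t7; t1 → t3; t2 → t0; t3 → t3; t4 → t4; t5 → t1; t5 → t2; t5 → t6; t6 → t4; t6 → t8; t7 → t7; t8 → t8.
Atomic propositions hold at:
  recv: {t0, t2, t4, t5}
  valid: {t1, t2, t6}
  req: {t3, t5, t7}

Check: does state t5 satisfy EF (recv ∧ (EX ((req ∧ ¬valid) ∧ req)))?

Sat(¬valid) = {t0, t3, t4, t5, t7, t8}
Sat(req ∧ ¬valid) = {t3, t5, t7}
Sat((req ∧ ¬valid) ∧ req) = {t3, t5, t7}
Sat(EX ((req ∧ ¬valid) ∧ req)) = {s : some successor in {t3, t5, t7}} = {t0, t1, t3, t7}
Sat(recv ∧ (EX ((req ∧ ¬valid) ∧ req))) = {t0}
EF (recv ∧ (EX ((req ∧ ¬valid) ∧ req))): least fixpoint, start Z0 = {t0}, add states with some successor in Z. Z1 = {t0, t2}; Z2 = {t0, t2, t5}; fixed.
Sat(EF (recv ∧ (EX ((req ∧ ¬valid) ∧ req)))) = {t0, t2, t5}
t5 ∈ Sat(EF (recv ∧ (EX ((req ∧ ¬valid) ∧ req)))) = {t0, t2, t5}, so the formula holds at t5.

Yes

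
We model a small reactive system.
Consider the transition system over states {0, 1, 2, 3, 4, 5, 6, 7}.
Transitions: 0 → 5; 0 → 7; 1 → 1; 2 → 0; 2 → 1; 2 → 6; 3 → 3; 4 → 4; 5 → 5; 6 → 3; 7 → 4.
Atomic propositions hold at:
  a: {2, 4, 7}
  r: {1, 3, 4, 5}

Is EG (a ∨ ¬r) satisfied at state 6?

No

Sat(¬r) = {0, 2, 6, 7}
Sat(a ∨ ¬r) = {0, 2, 4, 6, 7}
EG (a ∨ ¬r): greatest fixpoint, start Z0 = {0, 2, 4, 6, 7}, keep only states in Sat with some successor in Z. Z1 = {0, 2, 4, 7}; fixed.
Sat(EG (a ∨ ¬r)) = {0, 2, 4, 7}
6 ∉ Sat(EG (a ∨ ¬r)) = {0, 2, 4, 7}, so the formula does not hold at 6.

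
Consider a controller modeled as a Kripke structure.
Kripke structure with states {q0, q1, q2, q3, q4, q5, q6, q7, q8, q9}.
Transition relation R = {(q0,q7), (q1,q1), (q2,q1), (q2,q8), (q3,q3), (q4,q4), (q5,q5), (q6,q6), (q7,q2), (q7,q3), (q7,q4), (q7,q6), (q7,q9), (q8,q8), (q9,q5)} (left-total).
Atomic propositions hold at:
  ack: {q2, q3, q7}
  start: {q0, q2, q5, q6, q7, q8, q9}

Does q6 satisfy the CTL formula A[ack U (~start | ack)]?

No

Sat(~start) = {q1, q3, q4}
Sat(~start | ack) = {q1, q2, q3, q4, q7}
A[ack U (~start | ack)]: least fixpoint, start Z0 = Sat((~start | ack)) = {q1, q2, q3, q4, q7}, add states in Sat(ack) with every successor in Z. Already a fixed point.
Sat(A[ack U (~start | ack)]) = {q1, q2, q3, q4, q7}
q6 ∉ Sat(A[ack U (~start | ack)]) = {q1, q2, q3, q4, q7}, so the formula does not hold at q6.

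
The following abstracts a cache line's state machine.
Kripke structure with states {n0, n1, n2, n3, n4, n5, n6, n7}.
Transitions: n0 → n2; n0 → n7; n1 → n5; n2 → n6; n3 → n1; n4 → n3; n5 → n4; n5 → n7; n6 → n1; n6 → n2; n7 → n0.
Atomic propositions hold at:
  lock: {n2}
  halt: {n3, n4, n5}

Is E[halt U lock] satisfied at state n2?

Yes

E[halt U lock]: least fixpoint, start Z0 = Sat(lock) = {n2}, add states in Sat(halt) with some successor in Z. Already a fixed point.
Sat(E[halt U lock]) = {n2}
n2 ∈ Sat(E[halt U lock]) = {n2}, so the formula holds at n2.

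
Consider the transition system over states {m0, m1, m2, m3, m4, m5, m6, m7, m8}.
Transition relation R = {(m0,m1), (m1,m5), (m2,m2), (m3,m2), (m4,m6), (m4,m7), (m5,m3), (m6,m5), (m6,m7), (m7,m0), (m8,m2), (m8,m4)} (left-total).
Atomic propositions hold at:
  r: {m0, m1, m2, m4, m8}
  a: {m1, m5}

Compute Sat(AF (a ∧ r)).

Sat(a ∧ r) = {m1}
AF (a ∧ r): least fixpoint, start Z0 = {m1}, add states with every successor in Z. Z1 = {m0, m1}; Z2 = {m0, m1, m7}; fixed.
Sat(AF (a ∧ r)) = {m0, m1, m7}

{m0, m1, m7}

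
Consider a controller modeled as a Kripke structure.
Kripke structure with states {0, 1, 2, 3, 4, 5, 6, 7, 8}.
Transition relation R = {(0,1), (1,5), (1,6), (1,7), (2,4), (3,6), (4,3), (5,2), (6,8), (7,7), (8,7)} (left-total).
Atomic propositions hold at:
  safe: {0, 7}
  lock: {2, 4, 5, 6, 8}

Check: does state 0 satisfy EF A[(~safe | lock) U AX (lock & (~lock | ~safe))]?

Yes

Sat(~safe) = {1, 2, 3, 4, 5, 6, 8}
Sat(~safe | lock) = {1, 2, 3, 4, 5, 6, 8}
Sat(~lock) = {0, 1, 3, 7}
Sat(~lock | ~safe) = {0, 1, 2, 3, 4, 5, 6, 7, 8}
Sat(lock & (~lock | ~safe)) = {2, 4, 5, 6, 8}
Sat(AX (lock & (~lock | ~safe))) = {s : every successor in {2, 4, 5, 6, 8}} = {2, 3, 5, 6}
A[(~safe | lock) U AX (lock & (~lock | ~safe))]: least fixpoint, start Z0 = Sat(AX (lock & (~lock | ~safe))) = {2, 3, 5, 6}, add states in Sat(~safe | lock) with every successor in Z. Z1 = {2, 3, 4, 5, 6}; fixed.
Sat(A[(~safe | lock) U AX (lock & (~lock | ~safe))]) = {2, 3, 4, 5, 6}
EF A[(~safe | lock) U AX (lock & (~lock | ~safe))]: least fixpoint, start Z0 = {2, 3, 4, 5, 6}, add states with some successor in Z. Z1 = {1, 2, 3, 4, 5, 6}; Z2 = {0, 1, 2, 3, 4, 5, 6}; fixed.
Sat(EF A[(~safe | lock) U AX (lock & (~lock | ~safe))]) = {0, 1, 2, 3, 4, 5, 6}
0 ∈ Sat(EF A[(~safe | lock) U AX (lock & (~lock | ~safe))]) = {0, 1, 2, 3, 4, 5, 6}, so the formula holds at 0.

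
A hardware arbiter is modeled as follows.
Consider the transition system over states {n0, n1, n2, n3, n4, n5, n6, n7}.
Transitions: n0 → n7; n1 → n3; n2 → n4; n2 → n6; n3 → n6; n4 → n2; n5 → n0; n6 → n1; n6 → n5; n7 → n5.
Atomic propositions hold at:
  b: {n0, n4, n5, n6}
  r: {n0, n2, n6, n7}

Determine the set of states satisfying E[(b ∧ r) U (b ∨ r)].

{n0, n2, n4, n5, n6, n7}

Sat(b ∧ r) = {n0, n6}
Sat(b ∨ r) = {n0, n2, n4, n5, n6, n7}
E[(b ∧ r) U (b ∨ r)]: least fixpoint, start Z0 = Sat((b ∨ r)) = {n0, n2, n4, n5, n6, n7}, add states in Sat(b ∧ r) with some successor in Z. Already a fixed point.
Sat(E[(b ∧ r) U (b ∨ r)]) = {n0, n2, n4, n5, n6, n7}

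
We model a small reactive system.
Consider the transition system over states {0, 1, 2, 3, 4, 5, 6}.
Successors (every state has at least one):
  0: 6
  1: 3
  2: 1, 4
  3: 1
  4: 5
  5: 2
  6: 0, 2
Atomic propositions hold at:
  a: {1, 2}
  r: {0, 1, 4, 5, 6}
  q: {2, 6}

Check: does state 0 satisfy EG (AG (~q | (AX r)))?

Sat(~q) = {0, 1, 3, 4, 5}
Sat(AX r) = {s : every successor in {0, 1, 4, 5, 6}} = {0, 2, 3, 4}
Sat(~q | (AX r)) = {0, 1, 2, 3, 4, 5}
AG (~q | (AX r)): greatest fixpoint, start Z0 = {0, 1, 2, 3, 4, 5}, keep only states in Sat with every successor in Z. Z1 = {1, 2, 3, 4, 5}; fixed.
Sat(AG (~q | (AX r))) = {1, 2, 3, 4, 5}
EG (AG (~q | (AX r))): greatest fixpoint, start Z0 = {1, 2, 3, 4, 5}, keep only states in Sat with some successor in Z. Already a fixed point.
Sat(EG (AG (~q | (AX r)))) = {1, 2, 3, 4, 5}
0 ∉ Sat(EG (AG (~q | (AX r)))) = {1, 2, 3, 4, 5}, so the formula does not hold at 0.

No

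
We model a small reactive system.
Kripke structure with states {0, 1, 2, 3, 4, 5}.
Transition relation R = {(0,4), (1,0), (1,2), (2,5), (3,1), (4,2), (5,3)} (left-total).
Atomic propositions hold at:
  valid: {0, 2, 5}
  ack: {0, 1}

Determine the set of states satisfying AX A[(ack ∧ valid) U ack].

Sat(ack ∧ valid) = {0}
A[(ack ∧ valid) U ack]: least fixpoint, start Z0 = Sat(ack) = {0, 1}, add states in Sat(ack ∧ valid) with every successor in Z. Already a fixed point.
Sat(A[(ack ∧ valid) U ack]) = {0, 1}
Sat(AX A[(ack ∧ valid) U ack]) = {s : every successor in {0, 1}} = {3}

{3}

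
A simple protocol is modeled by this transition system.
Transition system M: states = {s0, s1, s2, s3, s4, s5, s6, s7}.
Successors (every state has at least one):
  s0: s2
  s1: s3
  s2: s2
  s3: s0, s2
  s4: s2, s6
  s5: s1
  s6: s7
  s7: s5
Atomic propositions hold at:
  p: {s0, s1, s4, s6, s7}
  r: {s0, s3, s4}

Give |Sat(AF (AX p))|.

3

Sat(AX p) = {s : every successor in {s0, s1, s4, s6, s7}} = {s5, s6}
AF (AX p): least fixpoint, start Z0 = {s5, s6}, add states with every successor in Z. Z1 = {s5, s6, s7}; fixed.
Sat(AF (AX p)) = {s5, s6, s7}
|Sat(AF (AX p))| = |{s5, s6, s7}| = 3.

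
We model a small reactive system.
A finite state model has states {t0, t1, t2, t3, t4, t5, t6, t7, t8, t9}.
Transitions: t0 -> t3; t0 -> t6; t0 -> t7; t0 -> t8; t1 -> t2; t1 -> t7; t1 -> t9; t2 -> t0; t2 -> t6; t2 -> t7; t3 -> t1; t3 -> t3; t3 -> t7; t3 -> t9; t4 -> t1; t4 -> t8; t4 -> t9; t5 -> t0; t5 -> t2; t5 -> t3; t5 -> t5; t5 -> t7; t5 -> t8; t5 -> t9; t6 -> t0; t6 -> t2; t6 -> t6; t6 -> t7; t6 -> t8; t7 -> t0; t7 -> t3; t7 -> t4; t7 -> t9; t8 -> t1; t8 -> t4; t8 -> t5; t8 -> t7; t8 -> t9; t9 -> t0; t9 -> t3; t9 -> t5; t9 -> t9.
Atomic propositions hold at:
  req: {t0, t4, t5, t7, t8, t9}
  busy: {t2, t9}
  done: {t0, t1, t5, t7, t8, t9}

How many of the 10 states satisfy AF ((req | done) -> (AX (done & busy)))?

3

Sat(req | done) = {t0, t1, t4, t5, t7, t8, t9}
Sat(done & busy) = {t9}
Sat(AX (done & busy)) = {s : every successor in {t9}} = ∅
Sat((req | done) -> (AX (done & busy))) = {t2, t3, t6}
AF ((req | done) -> (AX (done & busy))): least fixpoint, start Z0 = {t2, t3, t6}, add states with every successor in Z. Already a fixed point.
Sat(AF ((req | done) -> (AX (done & busy)))) = {t2, t3, t6}
|Sat(AF ((req | done) -> (AX (done & busy))))| = |{t2, t3, t6}| = 3.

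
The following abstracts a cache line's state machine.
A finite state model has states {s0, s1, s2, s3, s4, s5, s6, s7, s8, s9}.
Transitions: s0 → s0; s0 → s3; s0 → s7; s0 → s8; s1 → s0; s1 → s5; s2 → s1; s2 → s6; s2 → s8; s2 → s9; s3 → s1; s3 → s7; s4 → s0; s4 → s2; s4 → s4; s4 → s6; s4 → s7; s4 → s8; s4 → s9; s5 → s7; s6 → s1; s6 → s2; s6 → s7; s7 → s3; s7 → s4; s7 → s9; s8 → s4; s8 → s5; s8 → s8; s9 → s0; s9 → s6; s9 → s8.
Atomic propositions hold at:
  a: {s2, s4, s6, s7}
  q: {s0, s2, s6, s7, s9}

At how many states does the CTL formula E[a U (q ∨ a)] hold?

6

Sat(q ∨ a) = {s0, s2, s4, s6, s7, s9}
E[a U (q ∨ a)]: least fixpoint, start Z0 = Sat((q ∨ a)) = {s0, s2, s4, s6, s7, s9}, add states in Sat(a) with some successor in Z. Already a fixed point.
Sat(E[a U (q ∨ a)]) = {s0, s2, s4, s6, s7, s9}
|Sat(E[a U (q ∨ a)])| = |{s0, s2, s4, s6, s7, s9}| = 6.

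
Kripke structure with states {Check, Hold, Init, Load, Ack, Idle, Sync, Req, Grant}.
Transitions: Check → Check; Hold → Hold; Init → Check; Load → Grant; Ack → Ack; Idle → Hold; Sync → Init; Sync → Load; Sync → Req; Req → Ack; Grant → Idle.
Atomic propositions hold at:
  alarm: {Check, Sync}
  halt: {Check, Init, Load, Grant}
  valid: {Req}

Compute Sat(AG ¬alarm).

Sat(¬alarm) = {Hold, Init, Load, Ack, Idle, Req, Grant}
AG ¬alarm: greatest fixpoint, start Z0 = {Hold, Init, Load, Ack, Idle, Req, Grant}, keep only states in Sat with every successor in Z. Z1 = {Hold, Load, Ack, Idle, Req, Grant}; fixed.
Sat(AG ¬alarm) = {Hold, Load, Ack, Idle, Req, Grant}

{Hold, Load, Ack, Idle, Req, Grant}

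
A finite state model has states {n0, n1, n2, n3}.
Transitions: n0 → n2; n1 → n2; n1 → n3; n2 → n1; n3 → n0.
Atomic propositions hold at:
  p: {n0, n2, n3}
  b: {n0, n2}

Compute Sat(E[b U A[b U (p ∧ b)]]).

{n0, n2}

Sat(p ∧ b) = {n0, n2}
A[b U (p ∧ b)]: least fixpoint, start Z0 = Sat((p ∧ b)) = {n0, n2}, add states in Sat(b) with every successor in Z. Already a fixed point.
Sat(A[b U (p ∧ b)]) = {n0, n2}
E[b U A[b U (p ∧ b)]]: least fixpoint, start Z0 = Sat(A[b U (p ∧ b)]) = {n0, n2}, add states in Sat(b) with some successor in Z. Already a fixed point.
Sat(E[b U A[b U (p ∧ b)]]) = {n0, n2}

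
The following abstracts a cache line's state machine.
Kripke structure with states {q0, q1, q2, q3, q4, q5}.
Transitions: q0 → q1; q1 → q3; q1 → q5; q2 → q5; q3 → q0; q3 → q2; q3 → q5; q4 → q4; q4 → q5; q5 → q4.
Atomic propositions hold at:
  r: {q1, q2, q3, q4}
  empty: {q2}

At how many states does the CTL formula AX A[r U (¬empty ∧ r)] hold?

2

Sat(¬empty) = {q0, q1, q3, q4, q5}
Sat(¬empty ∧ r) = {q1, q3, q4}
A[r U (¬empty ∧ r)]: least fixpoint, start Z0 = Sat((¬empty ∧ r)) = {q1, q3, q4}, add states in Sat(r) with every successor in Z. Already a fixed point.
Sat(A[r U (¬empty ∧ r)]) = {q1, q3, q4}
Sat(AX A[r U (¬empty ∧ r)]) = {s : every successor in {q1, q3, q4}} = {q0, q5}
|Sat(AX A[r U (¬empty ∧ r)])| = |{q0, q5}| = 2.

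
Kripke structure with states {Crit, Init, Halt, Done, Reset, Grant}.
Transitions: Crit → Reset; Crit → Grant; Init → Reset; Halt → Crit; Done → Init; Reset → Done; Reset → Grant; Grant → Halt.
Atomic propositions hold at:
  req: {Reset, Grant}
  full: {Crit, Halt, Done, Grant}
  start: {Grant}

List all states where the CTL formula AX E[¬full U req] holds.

Sat(¬full) = {Init, Reset}
E[¬full U req]: least fixpoint, start Z0 = Sat(req) = {Reset, Grant}, add states in Sat(¬full) with some successor in Z. Z1 = {Init, Reset, Grant}; fixed.
Sat(E[¬full U req]) = {Init, Reset, Grant}
Sat(AX E[¬full U req]) = {s : every successor in {Init, Reset, Grant}} = {Crit, Init, Done}

{Crit, Init, Done}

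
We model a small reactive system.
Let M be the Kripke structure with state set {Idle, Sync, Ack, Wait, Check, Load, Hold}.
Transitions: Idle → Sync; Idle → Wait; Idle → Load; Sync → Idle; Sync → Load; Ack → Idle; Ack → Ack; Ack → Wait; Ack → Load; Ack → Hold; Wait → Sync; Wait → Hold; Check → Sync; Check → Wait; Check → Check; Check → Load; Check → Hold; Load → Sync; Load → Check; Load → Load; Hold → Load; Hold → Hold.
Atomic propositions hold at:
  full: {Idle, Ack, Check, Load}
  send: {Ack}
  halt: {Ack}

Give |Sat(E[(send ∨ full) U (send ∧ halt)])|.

1

Sat(send ∨ full) = {Idle, Ack, Check, Load}
Sat(send ∧ halt) = {Ack}
E[(send ∨ full) U (send ∧ halt)]: least fixpoint, start Z0 = Sat((send ∧ halt)) = {Ack}, add states in Sat(send ∨ full) with some successor in Z. Already a fixed point.
Sat(E[(send ∨ full) U (send ∧ halt)]) = {Ack}
|Sat(E[(send ∨ full) U (send ∧ halt)])| = |{Ack}| = 1.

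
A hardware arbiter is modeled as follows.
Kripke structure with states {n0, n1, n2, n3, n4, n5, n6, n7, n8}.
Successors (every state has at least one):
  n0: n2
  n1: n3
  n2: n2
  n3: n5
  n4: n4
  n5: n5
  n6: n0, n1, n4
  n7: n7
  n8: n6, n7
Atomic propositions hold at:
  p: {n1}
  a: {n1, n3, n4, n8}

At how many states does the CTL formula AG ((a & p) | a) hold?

1

Sat(a & p) = {n1}
Sat((a & p) | a) = {n1, n3, n4, n8}
AG ((a & p) | a): greatest fixpoint, start Z0 = {n1, n3, n4, n8}, keep only states in Sat with every successor in Z. Z1 = {n1, n4}; Z2 = {n4}; fixed.
Sat(AG ((a & p) | a)) = {n4}
|Sat(AG ((a & p) | a))| = |{n4}| = 1.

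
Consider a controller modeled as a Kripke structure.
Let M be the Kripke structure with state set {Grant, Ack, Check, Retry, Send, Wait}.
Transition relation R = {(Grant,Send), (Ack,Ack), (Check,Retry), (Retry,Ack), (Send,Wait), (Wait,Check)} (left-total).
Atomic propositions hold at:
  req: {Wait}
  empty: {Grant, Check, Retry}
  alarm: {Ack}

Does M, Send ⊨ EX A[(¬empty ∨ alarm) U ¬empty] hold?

Yes

Sat(¬empty) = {Ack, Send, Wait}
Sat(¬empty ∨ alarm) = {Ack, Send, Wait}
A[(¬empty ∨ alarm) U ¬empty]: least fixpoint, start Z0 = Sat(¬empty) = {Ack, Send, Wait}, add states in Sat(¬empty ∨ alarm) with every successor in Z. Already a fixed point.
Sat(A[(¬empty ∨ alarm) U ¬empty]) = {Ack, Send, Wait}
Sat(EX A[(¬empty ∨ alarm) U ¬empty]) = {s : some successor in {Ack, Send, Wait}} = {Grant, Ack, Retry, Send}
Send ∈ Sat(EX A[(¬empty ∨ alarm) U ¬empty]) = {Grant, Ack, Retry, Send}, so the formula holds at Send.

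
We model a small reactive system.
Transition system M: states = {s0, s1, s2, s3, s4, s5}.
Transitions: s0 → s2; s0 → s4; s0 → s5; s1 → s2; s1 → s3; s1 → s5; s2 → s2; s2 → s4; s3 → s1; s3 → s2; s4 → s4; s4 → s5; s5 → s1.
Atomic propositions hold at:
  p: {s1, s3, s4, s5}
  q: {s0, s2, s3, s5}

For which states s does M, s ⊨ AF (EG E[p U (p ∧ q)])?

{s1, s3, s4, s5}

Sat(p ∧ q) = {s3, s5}
E[p U (p ∧ q)]: least fixpoint, start Z0 = Sat((p ∧ q)) = {s3, s5}, add states in Sat(p) with some successor in Z. Z1 = {s1, s3, s4, s5}; fixed.
Sat(E[p U (p ∧ q)]) = {s1, s3, s4, s5}
EG E[p U (p ∧ q)]: greatest fixpoint, start Z0 = {s1, s3, s4, s5}, keep only states in Sat with some successor in Z. Already a fixed point.
Sat(EG E[p U (p ∧ q)]) = {s1, s3, s4, s5}
AF (EG E[p U (p ∧ q)]): least fixpoint, start Z0 = {s1, s3, s4, s5}, add states with every successor in Z. Already a fixed point.
Sat(AF (EG E[p U (p ∧ q)])) = {s1, s3, s4, s5}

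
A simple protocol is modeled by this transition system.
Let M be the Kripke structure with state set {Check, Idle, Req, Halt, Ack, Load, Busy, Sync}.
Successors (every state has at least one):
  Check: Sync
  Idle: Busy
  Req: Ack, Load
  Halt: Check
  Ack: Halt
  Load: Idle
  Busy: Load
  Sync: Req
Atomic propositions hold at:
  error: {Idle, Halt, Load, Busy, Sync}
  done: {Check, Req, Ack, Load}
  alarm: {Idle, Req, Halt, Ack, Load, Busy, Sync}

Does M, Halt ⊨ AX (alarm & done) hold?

No

Sat(alarm & done) = {Req, Ack, Load}
Sat(AX (alarm & done)) = {s : every successor in {Req, Ack, Load}} = {Req, Busy, Sync}
Halt ∉ Sat(AX (alarm & done)) = {Req, Busy, Sync}, so the formula does not hold at Halt.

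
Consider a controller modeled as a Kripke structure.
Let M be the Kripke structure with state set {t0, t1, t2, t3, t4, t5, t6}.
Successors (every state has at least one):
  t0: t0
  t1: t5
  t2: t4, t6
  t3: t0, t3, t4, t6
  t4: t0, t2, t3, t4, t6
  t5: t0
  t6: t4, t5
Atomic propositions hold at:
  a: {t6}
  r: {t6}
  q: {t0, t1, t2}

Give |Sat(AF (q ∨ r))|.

Sat(q ∨ r) = {t0, t1, t2, t6}
AF (q ∨ r): least fixpoint, start Z0 = {t0, t1, t2, t6}, add states with every successor in Z. Z1 = {t0, t1, t2, t5, t6}; fixed.
Sat(AF (q ∨ r)) = {t0, t1, t2, t5, t6}
|Sat(AF (q ∨ r))| = |{t0, t1, t2, t5, t6}| = 5.

5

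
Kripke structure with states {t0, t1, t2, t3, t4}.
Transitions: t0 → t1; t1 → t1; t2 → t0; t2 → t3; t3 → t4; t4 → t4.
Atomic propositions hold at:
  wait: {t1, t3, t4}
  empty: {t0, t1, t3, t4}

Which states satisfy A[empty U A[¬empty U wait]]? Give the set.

Sat(¬empty) = {t2}
A[¬empty U wait]: least fixpoint, start Z0 = Sat(wait) = {t1, t3, t4}, add states in Sat(¬empty) with every successor in Z. Already a fixed point.
Sat(A[¬empty U wait]) = {t1, t3, t4}
A[empty U A[¬empty U wait]]: least fixpoint, start Z0 = Sat(A[¬empty U wait]) = {t1, t3, t4}, add states in Sat(empty) with every successor in Z. Z1 = {t0, t1, t3, t4}; fixed.
Sat(A[empty U A[¬empty U wait]]) = {t0, t1, t3, t4}

{t0, t1, t3, t4}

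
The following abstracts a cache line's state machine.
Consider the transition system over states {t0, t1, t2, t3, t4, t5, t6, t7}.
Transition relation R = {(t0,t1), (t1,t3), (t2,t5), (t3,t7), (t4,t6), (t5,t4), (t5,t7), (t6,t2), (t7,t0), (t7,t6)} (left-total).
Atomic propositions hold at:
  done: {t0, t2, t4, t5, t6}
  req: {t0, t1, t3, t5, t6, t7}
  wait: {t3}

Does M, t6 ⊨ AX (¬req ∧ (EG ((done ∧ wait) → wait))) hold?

Sat(¬req) = {t2, t4}
Sat(done ∧ wait) = ∅
Sat((done ∧ wait) → wait) = {t0, t1, t2, t3, t4, t5, t6, t7}
EG ((done ∧ wait) → wait): greatest fixpoint, start Z0 = {t0, t1, t2, t3, t4, t5, t6, t7}, keep only states in Sat with some successor in Z. Already a fixed point.
Sat(EG ((done ∧ wait) → wait)) = {t0, t1, t2, t3, t4, t5, t6, t7}
Sat(¬req ∧ (EG ((done ∧ wait) → wait))) = {t2, t4}
Sat(AX (¬req ∧ (EG ((done ∧ wait) → wait)))) = {s : every successor in {t2, t4}} = {t6}
t6 ∈ Sat(AX (¬req ∧ (EG ((done ∧ wait) → wait)))) = {t6}, so the formula holds at t6.

Yes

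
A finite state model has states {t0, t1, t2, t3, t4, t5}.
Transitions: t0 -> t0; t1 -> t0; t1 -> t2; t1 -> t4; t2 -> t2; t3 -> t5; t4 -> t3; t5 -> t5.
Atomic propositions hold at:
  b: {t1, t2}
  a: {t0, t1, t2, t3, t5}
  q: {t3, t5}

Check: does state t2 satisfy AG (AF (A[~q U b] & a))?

Yes

Sat(~q) = {t0, t1, t2, t4}
A[~q U b]: least fixpoint, start Z0 = Sat(b) = {t1, t2}, add states in Sat(~q) with every successor in Z. Already a fixed point.
Sat(A[~q U b]) = {t1, t2}
Sat(A[~q U b] & a) = {t1, t2}
AF (A[~q U b] & a): least fixpoint, start Z0 = {t1, t2}, add states with every successor in Z. Already a fixed point.
Sat(AF (A[~q U b] & a)) = {t1, t2}
AG (AF (A[~q U b] & a)): greatest fixpoint, start Z0 = {t1, t2}, keep only states in Sat with every successor in Z. Z1 = {t2}; fixed.
Sat(AG (AF (A[~q U b] & a))) = {t2}
t2 ∈ Sat(AG (AF (A[~q U b] & a))) = {t2}, so the formula holds at t2.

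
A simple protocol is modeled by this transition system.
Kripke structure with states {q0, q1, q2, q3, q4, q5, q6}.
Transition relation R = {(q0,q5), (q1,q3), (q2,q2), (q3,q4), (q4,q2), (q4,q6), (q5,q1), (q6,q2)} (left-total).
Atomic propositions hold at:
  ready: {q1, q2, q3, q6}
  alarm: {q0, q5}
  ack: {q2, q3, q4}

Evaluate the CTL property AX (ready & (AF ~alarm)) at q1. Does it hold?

Yes

Sat(~alarm) = {q1, q2, q3, q4, q6}
AF ~alarm: least fixpoint, start Z0 = {q1, q2, q3, q4, q6}, add states with every successor in Z. Z1 = {q1, q2, q3, q4, q5, q6}; Z2 = {q0, q1, q2, q3, q4, q5, q6}; fixed.
Sat(AF ~alarm) = {q0, q1, q2, q3, q4, q5, q6}
Sat(ready & (AF ~alarm)) = {q1, q2, q3, q6}
Sat(AX (ready & (AF ~alarm))) = {s : every successor in {q1, q2, q3, q6}} = {q1, q2, q4, q5, q6}
q1 ∈ Sat(AX (ready & (AF ~alarm))) = {q1, q2, q4, q5, q6}, so the formula holds at q1.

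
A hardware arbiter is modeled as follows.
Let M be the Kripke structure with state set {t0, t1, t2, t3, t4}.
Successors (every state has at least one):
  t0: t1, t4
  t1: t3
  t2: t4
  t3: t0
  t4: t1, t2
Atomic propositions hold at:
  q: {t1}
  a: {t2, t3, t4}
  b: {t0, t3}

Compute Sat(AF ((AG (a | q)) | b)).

{t0, t1, t3}

Sat(a | q) = {t1, t2, t3, t4}
AG (a | q): greatest fixpoint, start Z0 = {t1, t2, t3, t4}, keep only states in Sat with every successor in Z. Z1 = {t1, t2, t4}; Z2 = {t2, t4}; Z3 = {t2}; Z4 = ∅; fixed.
Sat(AG (a | q)) = ∅
Sat((AG (a | q)) | b) = {t0, t3}
AF ((AG (a | q)) | b): least fixpoint, start Z0 = {t0, t3}, add states with every successor in Z. Z1 = {t0, t1, t3}; fixed.
Sat(AF ((AG (a | q)) | b)) = {t0, t1, t3}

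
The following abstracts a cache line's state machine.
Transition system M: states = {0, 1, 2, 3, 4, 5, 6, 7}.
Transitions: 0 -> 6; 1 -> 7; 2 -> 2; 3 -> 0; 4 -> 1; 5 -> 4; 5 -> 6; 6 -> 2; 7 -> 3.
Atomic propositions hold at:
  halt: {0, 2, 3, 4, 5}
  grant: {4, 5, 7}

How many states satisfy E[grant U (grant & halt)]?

Sat(grant & halt) = {4, 5}
E[grant U (grant & halt)]: least fixpoint, start Z0 = Sat((grant & halt)) = {4, 5}, add states in Sat(grant) with some successor in Z. Already a fixed point.
Sat(E[grant U (grant & halt)]) = {4, 5}
|Sat(E[grant U (grant & halt)])| = |{4, 5}| = 2.

2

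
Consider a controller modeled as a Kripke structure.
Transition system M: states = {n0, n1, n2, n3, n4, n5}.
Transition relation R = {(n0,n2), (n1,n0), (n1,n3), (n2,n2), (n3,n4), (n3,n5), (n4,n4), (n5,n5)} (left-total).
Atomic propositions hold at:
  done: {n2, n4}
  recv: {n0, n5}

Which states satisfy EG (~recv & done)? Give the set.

Sat(~recv) = {n1, n2, n3, n4}
Sat(~recv & done) = {n2, n4}
EG (~recv & done): greatest fixpoint, start Z0 = {n2, n4}, keep only states in Sat with some successor in Z. Already a fixed point.
Sat(EG (~recv & done)) = {n2, n4}

{n2, n4}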